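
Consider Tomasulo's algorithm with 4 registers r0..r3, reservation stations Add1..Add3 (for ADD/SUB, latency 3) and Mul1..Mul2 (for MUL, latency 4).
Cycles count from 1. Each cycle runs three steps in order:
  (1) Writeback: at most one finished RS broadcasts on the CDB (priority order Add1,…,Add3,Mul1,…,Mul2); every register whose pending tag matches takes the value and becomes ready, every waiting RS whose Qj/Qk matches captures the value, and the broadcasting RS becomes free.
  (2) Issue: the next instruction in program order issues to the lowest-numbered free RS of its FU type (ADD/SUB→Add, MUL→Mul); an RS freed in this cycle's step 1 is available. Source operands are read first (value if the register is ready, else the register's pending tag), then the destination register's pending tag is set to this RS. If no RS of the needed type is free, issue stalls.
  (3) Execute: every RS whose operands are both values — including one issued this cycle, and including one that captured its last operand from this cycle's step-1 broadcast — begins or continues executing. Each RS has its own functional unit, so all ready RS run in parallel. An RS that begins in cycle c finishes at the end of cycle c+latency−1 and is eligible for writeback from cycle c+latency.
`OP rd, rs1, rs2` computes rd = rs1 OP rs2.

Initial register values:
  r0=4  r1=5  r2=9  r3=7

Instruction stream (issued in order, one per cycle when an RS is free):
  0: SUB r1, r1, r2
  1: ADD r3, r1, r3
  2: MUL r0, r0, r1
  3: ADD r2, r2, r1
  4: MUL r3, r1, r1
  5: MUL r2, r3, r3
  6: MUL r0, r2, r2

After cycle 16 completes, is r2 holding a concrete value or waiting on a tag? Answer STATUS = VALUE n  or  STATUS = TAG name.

cycle 1: issue SUB r1<-Add1 // r0:4,r1:Add1,r2:9,r3:7
cycle 2: issue ADD r3<-Add2 // r0:4,r1:Add1,r2:9,r3:Add2
cycle 3: issue MUL r0<-Mul1 // r0:Mul1,r1:Add1,r2:9,r3:Add2
cycle 4: CDB Add1=-4; issue ADD r2<-Add1 // r0:Mul1,r1:-4,r2:Add1,r3:Add2
cycle 5: issue MUL r3<-Mul2 // r0:Mul1,r1:-4,r2:Add1,r3:Mul2
cycle 6: stall // r0:Mul1,r1:-4,r2:Add1,r3:Mul2
cycle 7: CDB Add1=5; stall // r0:Mul1,r1:-4,r2:5,r3:Mul2
cycle 8: CDB Add2=3; stall // r0:Mul1,r1:-4,r2:5,r3:Mul2
cycle 9: CDB Mul1=-16; issue MUL r2<-Mul1 // r0:-16,r1:-4,r2:Mul1,r3:Mul2
cycle 10: CDB Mul2=16; issue MUL r0<-Mul2 // r0:Mul2,r1:-4,r2:Mul1,r3:16
cycle 11: - // r0:Mul2,r1:-4,r2:Mul1,r3:16
cycle 12: - // r0:Mul2,r1:-4,r2:Mul1,r3:16
cycle 13: - // r0:Mul2,r1:-4,r2:Mul1,r3:16
cycle 14: CDB Mul1=256 // r0:Mul2,r1:-4,r2:256,r3:16
cycle 15: - // r0:Mul2,r1:-4,r2:256,r3:16
cycle 16: - // r0:Mul2,r1:-4,r2:256,r3:16

STATUS = VALUE 256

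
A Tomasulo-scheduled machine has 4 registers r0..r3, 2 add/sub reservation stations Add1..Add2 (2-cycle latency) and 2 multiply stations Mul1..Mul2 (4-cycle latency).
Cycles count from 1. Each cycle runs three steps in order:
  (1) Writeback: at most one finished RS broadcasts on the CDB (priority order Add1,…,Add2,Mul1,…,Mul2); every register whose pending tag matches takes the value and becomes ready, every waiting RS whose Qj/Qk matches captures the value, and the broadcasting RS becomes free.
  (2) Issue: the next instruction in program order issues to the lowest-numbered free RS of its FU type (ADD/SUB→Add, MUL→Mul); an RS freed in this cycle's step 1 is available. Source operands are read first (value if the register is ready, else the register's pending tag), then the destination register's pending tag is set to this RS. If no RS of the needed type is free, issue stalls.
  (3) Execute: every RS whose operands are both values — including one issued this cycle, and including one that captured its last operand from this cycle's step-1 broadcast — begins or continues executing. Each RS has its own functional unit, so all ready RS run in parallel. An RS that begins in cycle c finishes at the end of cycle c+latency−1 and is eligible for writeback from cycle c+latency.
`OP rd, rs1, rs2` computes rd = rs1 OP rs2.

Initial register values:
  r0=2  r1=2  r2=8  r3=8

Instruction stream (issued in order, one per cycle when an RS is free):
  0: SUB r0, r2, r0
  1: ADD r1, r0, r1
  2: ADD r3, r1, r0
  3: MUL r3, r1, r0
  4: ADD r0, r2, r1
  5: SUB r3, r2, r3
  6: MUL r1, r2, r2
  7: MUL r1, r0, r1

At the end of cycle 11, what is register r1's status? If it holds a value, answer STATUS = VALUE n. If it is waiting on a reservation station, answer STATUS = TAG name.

  c1: issue SUB r0<-Add1  regs: r0:Add1,r1:2,r2:8,r3:8
  c2: issue ADD r1<-Add2  regs: r0:Add1,r1:Add2,r2:8,r3:8
  c3: CDB Add1=6; issue ADD r3<-Add1  regs: r0:6,r1:Add2,r2:8,r3:Add1
  c4: issue MUL r3<-Mul1  regs: r0:6,r1:Add2,r2:8,r3:Mul1
  c5: CDB Add2=8; issue ADD r0<-Add2  regs: r0:Add2,r1:8,r2:8,r3:Mul1
  c6: stall  regs: r0:Add2,r1:8,r2:8,r3:Mul1
  c7: CDB Add1=14; issue SUB r3<-Add1  regs: r0:Add2,r1:8,r2:8,r3:Add1
  c8: CDB Add2=16; issue MUL r1<-Mul2  regs: r0:16,r1:Mul2,r2:8,r3:Add1
  c9: CDB Mul1=48; issue MUL r1<-Mul1  regs: r0:16,r1:Mul1,r2:8,r3:Add1
  c10: -  regs: r0:16,r1:Mul1,r2:8,r3:Add1
  c11: CDB Add1=-40  regs: r0:16,r1:Mul1,r2:8,r3:-40

STATUS = TAG Mul1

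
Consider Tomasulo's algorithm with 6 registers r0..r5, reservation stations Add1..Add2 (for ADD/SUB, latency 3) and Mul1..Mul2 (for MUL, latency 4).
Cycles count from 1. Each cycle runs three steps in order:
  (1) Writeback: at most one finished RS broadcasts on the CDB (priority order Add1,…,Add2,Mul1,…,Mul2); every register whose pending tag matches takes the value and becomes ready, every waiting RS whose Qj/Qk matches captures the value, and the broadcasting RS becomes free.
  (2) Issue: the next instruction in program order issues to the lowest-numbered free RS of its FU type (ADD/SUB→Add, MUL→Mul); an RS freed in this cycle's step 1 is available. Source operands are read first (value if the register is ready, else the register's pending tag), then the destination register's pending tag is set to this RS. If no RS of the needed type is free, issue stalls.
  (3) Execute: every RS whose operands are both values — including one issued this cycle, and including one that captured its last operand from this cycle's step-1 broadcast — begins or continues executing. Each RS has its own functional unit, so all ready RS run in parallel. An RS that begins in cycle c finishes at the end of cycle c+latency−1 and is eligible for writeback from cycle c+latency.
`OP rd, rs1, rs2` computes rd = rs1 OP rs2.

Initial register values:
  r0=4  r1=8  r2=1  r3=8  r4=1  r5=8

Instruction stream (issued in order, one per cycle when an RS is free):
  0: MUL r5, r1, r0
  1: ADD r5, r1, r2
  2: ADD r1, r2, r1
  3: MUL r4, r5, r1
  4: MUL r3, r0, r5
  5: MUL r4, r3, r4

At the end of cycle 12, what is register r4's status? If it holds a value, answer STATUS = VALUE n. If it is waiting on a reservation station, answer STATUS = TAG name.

c1: issue MUL r5<-Mul1 | r0:4,r1:8,r2:1,r3:8,r4:1,r5:Mul1
c2: issue ADD r5<-Add1 | r0:4,r1:8,r2:1,r3:8,r4:1,r5:Add1
c3: issue ADD r1<-Add2 | r0:4,r1:Add2,r2:1,r3:8,r4:1,r5:Add1
c4: issue MUL r4<-Mul2 | r0:4,r1:Add2,r2:1,r3:8,r4:Mul2,r5:Add1
c5: CDB Add1=9; stall | r0:4,r1:Add2,r2:1,r3:8,r4:Mul2,r5:9
c6: CDB Add2=9; stall | r0:4,r1:9,r2:1,r3:8,r4:Mul2,r5:9
c7: CDB Mul1=32; issue MUL r3<-Mul1 | r0:4,r1:9,r2:1,r3:Mul1,r4:Mul2,r5:9
c8: stall | r0:4,r1:9,r2:1,r3:Mul1,r4:Mul2,r5:9
c9: stall | r0:4,r1:9,r2:1,r3:Mul1,r4:Mul2,r5:9
c10: CDB Mul2=81; issue MUL r4<-Mul2 | r0:4,r1:9,r2:1,r3:Mul1,r4:Mul2,r5:9
c11: CDB Mul1=36 | r0:4,r1:9,r2:1,r3:36,r4:Mul2,r5:9
c12: - | r0:4,r1:9,r2:1,r3:36,r4:Mul2,r5:9

STATUS = TAG Mul2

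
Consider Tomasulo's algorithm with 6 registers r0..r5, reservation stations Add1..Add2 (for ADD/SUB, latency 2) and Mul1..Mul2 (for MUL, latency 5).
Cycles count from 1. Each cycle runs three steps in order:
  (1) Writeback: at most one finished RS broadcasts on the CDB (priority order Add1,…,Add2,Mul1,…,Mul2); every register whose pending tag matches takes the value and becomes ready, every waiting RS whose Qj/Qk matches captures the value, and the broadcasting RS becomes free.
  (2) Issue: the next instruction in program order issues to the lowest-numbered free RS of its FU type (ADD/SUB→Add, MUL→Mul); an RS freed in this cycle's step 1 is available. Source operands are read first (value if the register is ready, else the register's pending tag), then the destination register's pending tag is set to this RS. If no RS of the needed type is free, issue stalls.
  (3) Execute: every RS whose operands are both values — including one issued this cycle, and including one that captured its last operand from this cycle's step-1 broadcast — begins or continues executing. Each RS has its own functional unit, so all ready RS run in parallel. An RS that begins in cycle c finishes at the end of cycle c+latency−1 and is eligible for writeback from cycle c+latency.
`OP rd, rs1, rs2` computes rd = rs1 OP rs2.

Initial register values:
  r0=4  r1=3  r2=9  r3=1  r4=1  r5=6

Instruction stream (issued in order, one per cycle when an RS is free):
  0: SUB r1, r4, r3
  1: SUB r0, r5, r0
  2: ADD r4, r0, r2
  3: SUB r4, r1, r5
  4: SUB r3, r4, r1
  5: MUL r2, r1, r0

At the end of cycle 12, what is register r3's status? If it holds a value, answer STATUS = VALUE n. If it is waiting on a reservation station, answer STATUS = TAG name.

cycle 1: issue SUB r1<-Add1 // r0:4,r1:Add1,r2:9,r3:1,r4:1,r5:6
cycle 2: issue SUB r0<-Add2 // r0:Add2,r1:Add1,r2:9,r3:1,r4:1,r5:6
cycle 3: CDB Add1=0; issue ADD r4<-Add1 // r0:Add2,r1:0,r2:9,r3:1,r4:Add1,r5:6
cycle 4: CDB Add2=2; issue SUB r4<-Add2 // r0:2,r1:0,r2:9,r3:1,r4:Add2,r5:6
cycle 5: stall // r0:2,r1:0,r2:9,r3:1,r4:Add2,r5:6
cycle 6: CDB Add1=11; issue SUB r3<-Add1 // r0:2,r1:0,r2:9,r3:Add1,r4:Add2,r5:6
cycle 7: CDB Add2=-6; issue MUL r2<-Mul1 // r0:2,r1:0,r2:Mul1,r3:Add1,r4:-6,r5:6
cycle 8: - // r0:2,r1:0,r2:Mul1,r3:Add1,r4:-6,r5:6
cycle 9: CDB Add1=-6 // r0:2,r1:0,r2:Mul1,r3:-6,r4:-6,r5:6
cycle 10: - // r0:2,r1:0,r2:Mul1,r3:-6,r4:-6,r5:6
cycle 11: - // r0:2,r1:0,r2:Mul1,r3:-6,r4:-6,r5:6
cycle 12: CDB Mul1=0 // r0:2,r1:0,r2:0,r3:-6,r4:-6,r5:6

STATUS = VALUE -6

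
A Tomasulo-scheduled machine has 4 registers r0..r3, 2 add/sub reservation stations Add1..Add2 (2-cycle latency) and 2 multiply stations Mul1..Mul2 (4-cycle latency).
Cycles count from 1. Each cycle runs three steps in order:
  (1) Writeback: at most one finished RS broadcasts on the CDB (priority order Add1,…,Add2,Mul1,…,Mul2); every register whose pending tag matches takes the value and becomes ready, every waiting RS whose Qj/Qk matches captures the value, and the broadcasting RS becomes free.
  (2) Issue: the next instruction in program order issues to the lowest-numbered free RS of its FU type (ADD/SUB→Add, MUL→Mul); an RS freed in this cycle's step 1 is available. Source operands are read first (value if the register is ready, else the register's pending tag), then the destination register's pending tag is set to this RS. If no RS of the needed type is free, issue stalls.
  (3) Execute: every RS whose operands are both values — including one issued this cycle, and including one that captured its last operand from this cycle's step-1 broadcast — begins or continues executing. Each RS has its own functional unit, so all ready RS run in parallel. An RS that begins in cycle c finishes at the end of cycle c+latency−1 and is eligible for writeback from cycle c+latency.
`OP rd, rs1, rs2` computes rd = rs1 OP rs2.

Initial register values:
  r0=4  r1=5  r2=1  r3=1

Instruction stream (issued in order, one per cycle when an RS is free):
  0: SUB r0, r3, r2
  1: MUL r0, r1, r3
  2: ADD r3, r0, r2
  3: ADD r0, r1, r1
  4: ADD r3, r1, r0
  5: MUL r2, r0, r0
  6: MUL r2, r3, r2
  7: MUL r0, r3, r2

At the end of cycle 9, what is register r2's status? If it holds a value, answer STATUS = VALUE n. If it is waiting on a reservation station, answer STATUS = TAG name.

cycle 1: issue SUB r0<-Add1 // r0:Add1,r1:5,r2:1,r3:1
cycle 2: issue MUL r0<-Mul1 // r0:Mul1,r1:5,r2:1,r3:1
cycle 3: CDB Add1=0; issue ADD r3<-Add1 // r0:Mul1,r1:5,r2:1,r3:Add1
cycle 4: issue ADD r0<-Add2 // r0:Add2,r1:5,r2:1,r3:Add1
cycle 5: stall // r0:Add2,r1:5,r2:1,r3:Add1
cycle 6: CDB Add2=10; issue ADD r3<-Add2 // r0:10,r1:5,r2:1,r3:Add2
cycle 7: CDB Mul1=5; issue MUL r2<-Mul1 // r0:10,r1:5,r2:Mul1,r3:Add2
cycle 8: CDB Add2=15; issue MUL r2<-Mul2 // r0:10,r1:5,r2:Mul2,r3:15
cycle 9: CDB Add1=6; stall // r0:10,r1:5,r2:Mul2,r3:15

STATUS = TAG Mul2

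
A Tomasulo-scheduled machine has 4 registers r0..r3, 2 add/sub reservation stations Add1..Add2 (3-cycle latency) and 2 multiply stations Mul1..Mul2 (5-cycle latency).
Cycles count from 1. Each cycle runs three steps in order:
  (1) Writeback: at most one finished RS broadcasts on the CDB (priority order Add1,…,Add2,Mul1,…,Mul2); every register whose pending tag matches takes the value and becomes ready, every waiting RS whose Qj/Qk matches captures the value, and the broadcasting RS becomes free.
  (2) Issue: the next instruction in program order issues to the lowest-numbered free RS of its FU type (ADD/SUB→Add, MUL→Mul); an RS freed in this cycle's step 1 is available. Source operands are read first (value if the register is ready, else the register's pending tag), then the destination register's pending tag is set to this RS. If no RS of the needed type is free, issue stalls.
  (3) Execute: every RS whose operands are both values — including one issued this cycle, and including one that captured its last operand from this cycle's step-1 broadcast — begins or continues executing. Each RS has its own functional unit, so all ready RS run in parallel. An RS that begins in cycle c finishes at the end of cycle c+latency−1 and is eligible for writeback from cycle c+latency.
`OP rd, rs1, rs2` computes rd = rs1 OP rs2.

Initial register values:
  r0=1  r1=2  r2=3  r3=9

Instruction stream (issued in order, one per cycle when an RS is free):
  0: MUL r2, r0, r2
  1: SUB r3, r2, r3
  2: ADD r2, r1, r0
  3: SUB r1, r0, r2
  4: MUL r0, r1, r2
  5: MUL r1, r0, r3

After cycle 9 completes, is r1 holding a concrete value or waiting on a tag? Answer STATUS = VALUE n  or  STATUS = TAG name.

STATUS = TAG Mul2

cycle 1: issue MUL r2<-Mul1 // r0:1,r1:2,r2:Mul1,r3:9
cycle 2: issue SUB r3<-Add1 // r0:1,r1:2,r2:Mul1,r3:Add1
cycle 3: issue ADD r2<-Add2 // r0:1,r1:2,r2:Add2,r3:Add1
cycle 4: stall // r0:1,r1:2,r2:Add2,r3:Add1
cycle 5: stall // r0:1,r1:2,r2:Add2,r3:Add1
cycle 6: CDB Add2=3; issue SUB r1<-Add2 // r0:1,r1:Add2,r2:3,r3:Add1
cycle 7: CDB Mul1=3; issue MUL r0<-Mul1 // r0:Mul1,r1:Add2,r2:3,r3:Add1
cycle 8: issue MUL r1<-Mul2 // r0:Mul1,r1:Mul2,r2:3,r3:Add1
cycle 9: CDB Add2=-2 // r0:Mul1,r1:Mul2,r2:3,r3:Add1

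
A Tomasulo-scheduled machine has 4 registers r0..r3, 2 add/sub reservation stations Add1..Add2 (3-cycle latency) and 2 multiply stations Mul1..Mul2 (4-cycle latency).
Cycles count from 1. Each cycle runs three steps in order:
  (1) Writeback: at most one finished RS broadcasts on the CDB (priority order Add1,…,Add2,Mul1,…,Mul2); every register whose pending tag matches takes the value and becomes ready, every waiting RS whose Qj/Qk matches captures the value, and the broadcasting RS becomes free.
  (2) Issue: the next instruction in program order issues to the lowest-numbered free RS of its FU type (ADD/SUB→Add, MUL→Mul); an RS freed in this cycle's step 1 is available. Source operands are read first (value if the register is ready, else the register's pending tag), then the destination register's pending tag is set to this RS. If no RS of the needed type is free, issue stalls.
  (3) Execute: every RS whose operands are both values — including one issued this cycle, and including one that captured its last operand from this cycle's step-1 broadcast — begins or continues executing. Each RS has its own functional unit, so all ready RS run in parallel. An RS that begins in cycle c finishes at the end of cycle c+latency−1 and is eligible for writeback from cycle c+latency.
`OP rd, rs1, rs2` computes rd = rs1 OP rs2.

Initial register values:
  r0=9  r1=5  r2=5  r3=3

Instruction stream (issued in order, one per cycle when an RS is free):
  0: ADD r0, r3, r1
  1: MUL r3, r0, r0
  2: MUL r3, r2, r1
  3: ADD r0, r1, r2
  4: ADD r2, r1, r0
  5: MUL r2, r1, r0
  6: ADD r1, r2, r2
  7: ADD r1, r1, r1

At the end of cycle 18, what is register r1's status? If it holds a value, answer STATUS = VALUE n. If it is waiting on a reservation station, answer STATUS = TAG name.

STATUS = VALUE 200

  c1: issue ADD r0<-Add1  regs: r0:Add1,r1:5,r2:5,r3:3
  c2: issue MUL r3<-Mul1  regs: r0:Add1,r1:5,r2:5,r3:Mul1
  c3: issue MUL r3<-Mul2  regs: r0:Add1,r1:5,r2:5,r3:Mul2
  c4: CDB Add1=8; issue ADD r0<-Add1  regs: r0:Add1,r1:5,r2:5,r3:Mul2
  c5: issue ADD r2<-Add2  regs: r0:Add1,r1:5,r2:Add2,r3:Mul2
  c6: stall  regs: r0:Add1,r1:5,r2:Add2,r3:Mul2
  c7: CDB Add1=10; stall  regs: r0:10,r1:5,r2:Add2,r3:Mul2
  c8: CDB Mul1=64; issue MUL r2<-Mul1  regs: r0:10,r1:5,r2:Mul1,r3:Mul2
  c9: CDB Mul2=25; issue ADD r1<-Add1  regs: r0:10,r1:Add1,r2:Mul1,r3:25
  c10: CDB Add2=15; issue ADD r1<-Add2  regs: r0:10,r1:Add2,r2:Mul1,r3:25
  c11: -  regs: r0:10,r1:Add2,r2:Mul1,r3:25
  c12: CDB Mul1=50  regs: r0:10,r1:Add2,r2:50,r3:25
  c13: -  regs: r0:10,r1:Add2,r2:50,r3:25
  c14: -  regs: r0:10,r1:Add2,r2:50,r3:25
  c15: CDB Add1=100  regs: r0:10,r1:Add2,r2:50,r3:25
  c16: -  regs: r0:10,r1:Add2,r2:50,r3:25
  c17: -  regs: r0:10,r1:Add2,r2:50,r3:25
  c18: CDB Add2=200  regs: r0:10,r1:200,r2:50,r3:25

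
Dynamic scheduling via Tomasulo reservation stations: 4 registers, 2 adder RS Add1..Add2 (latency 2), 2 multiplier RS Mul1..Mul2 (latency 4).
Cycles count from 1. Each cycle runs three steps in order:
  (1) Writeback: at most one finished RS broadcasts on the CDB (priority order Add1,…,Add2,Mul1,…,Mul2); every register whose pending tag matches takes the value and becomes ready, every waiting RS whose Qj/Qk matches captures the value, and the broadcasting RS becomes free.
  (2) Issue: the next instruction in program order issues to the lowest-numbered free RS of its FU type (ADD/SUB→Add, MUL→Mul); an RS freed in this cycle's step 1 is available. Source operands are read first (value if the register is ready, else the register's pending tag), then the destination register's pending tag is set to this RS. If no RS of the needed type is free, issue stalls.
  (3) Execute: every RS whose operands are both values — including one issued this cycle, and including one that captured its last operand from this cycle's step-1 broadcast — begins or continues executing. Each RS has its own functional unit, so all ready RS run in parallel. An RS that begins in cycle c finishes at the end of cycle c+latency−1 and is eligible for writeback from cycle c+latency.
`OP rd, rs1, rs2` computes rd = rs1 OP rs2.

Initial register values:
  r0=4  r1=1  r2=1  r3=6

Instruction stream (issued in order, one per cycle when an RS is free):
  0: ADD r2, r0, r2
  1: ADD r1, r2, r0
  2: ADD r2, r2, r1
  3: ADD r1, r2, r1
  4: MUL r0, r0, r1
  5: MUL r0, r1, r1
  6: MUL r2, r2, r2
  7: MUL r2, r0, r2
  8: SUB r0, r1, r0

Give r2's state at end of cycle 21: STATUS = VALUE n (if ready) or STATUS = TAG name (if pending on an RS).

STATUS = TAG Mul2

c1: issue ADD r2<-Add1 | r0:4,r1:1,r2:Add1,r3:6
c2: issue ADD r1<-Add2 | r0:4,r1:Add2,r2:Add1,r3:6
c3: CDB Add1=5; issue ADD r2<-Add1 | r0:4,r1:Add2,r2:Add1,r3:6
c4: stall | r0:4,r1:Add2,r2:Add1,r3:6
c5: CDB Add2=9; issue ADD r1<-Add2 | r0:4,r1:Add2,r2:Add1,r3:6
c6: issue MUL r0<-Mul1 | r0:Mul1,r1:Add2,r2:Add1,r3:6
c7: CDB Add1=14; issue MUL r0<-Mul2 | r0:Mul2,r1:Add2,r2:14,r3:6
c8: stall | r0:Mul2,r1:Add2,r2:14,r3:6
c9: CDB Add2=23; stall | r0:Mul2,r1:23,r2:14,r3:6
c10: stall | r0:Mul2,r1:23,r2:14,r3:6
c11: stall | r0:Mul2,r1:23,r2:14,r3:6
c12: stall | r0:Mul2,r1:23,r2:14,r3:6
c13: CDB Mul1=92; issue MUL r2<-Mul1 | r0:Mul2,r1:23,r2:Mul1,r3:6
c14: CDB Mul2=529; issue MUL r2<-Mul2 | r0:529,r1:23,r2:Mul2,r3:6
c15: issue SUB r0<-Add1 | r0:Add1,r1:23,r2:Mul2,r3:6
c16: - | r0:Add1,r1:23,r2:Mul2,r3:6
c17: CDB Add1=-506 | r0:-506,r1:23,r2:Mul2,r3:6
c18: CDB Mul1=196 | r0:-506,r1:23,r2:Mul2,r3:6
c19: - | r0:-506,r1:23,r2:Mul2,r3:6
c20: - | r0:-506,r1:23,r2:Mul2,r3:6
c21: - | r0:-506,r1:23,r2:Mul2,r3:6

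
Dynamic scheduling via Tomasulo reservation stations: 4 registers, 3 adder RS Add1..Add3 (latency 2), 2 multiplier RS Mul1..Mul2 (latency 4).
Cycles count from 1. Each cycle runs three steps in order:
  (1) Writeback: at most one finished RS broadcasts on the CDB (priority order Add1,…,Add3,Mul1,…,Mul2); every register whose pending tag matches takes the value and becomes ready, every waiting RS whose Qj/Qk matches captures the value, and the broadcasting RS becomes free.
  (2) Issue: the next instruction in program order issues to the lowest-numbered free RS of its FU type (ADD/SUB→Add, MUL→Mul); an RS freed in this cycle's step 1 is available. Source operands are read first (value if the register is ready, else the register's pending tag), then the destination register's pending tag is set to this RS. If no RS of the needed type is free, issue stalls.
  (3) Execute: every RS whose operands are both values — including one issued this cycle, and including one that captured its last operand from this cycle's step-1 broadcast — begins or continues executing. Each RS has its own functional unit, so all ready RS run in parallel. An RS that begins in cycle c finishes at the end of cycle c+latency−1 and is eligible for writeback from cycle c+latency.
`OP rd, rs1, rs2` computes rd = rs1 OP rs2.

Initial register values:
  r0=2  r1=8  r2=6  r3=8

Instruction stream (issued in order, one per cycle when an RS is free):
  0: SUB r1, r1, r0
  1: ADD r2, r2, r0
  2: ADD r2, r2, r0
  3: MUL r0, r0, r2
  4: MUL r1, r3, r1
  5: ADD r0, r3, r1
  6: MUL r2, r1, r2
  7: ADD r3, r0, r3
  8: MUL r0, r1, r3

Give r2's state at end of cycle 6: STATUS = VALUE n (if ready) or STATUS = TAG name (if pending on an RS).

STATUS = VALUE 10

c1: issue SUB r1<-Add1 | r0:2,r1:Add1,r2:6,r3:8
c2: issue ADD r2<-Add2 | r0:2,r1:Add1,r2:Add2,r3:8
c3: CDB Add1=6; issue ADD r2<-Add1 | r0:2,r1:6,r2:Add1,r3:8
c4: CDB Add2=8; issue MUL r0<-Mul1 | r0:Mul1,r1:6,r2:Add1,r3:8
c5: issue MUL r1<-Mul2 | r0:Mul1,r1:Mul2,r2:Add1,r3:8
c6: CDB Add1=10; issue ADD r0<-Add1 | r0:Add1,r1:Mul2,r2:10,r3:8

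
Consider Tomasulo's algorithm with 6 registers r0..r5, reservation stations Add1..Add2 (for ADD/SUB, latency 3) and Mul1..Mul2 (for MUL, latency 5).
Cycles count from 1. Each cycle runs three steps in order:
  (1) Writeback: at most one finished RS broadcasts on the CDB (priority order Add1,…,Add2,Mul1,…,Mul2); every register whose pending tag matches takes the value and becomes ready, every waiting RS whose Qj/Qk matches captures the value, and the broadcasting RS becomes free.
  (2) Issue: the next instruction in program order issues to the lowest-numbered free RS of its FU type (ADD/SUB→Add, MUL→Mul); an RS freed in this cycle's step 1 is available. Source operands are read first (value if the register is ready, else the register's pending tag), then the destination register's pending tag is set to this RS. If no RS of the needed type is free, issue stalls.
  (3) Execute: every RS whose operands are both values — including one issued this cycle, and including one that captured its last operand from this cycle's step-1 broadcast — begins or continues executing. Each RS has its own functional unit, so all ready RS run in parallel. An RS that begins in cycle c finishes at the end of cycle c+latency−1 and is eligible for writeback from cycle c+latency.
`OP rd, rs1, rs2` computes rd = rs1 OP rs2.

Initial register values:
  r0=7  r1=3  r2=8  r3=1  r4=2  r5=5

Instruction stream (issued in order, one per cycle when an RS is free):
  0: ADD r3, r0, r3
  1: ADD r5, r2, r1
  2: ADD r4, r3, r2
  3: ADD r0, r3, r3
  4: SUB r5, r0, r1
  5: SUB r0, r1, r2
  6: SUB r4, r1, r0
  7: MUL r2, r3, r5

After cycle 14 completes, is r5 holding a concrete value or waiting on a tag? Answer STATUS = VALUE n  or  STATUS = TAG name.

STATUS = VALUE 13

  c1: issue ADD r3<-Add1  regs: r0:7,r1:3,r2:8,r3:Add1,r4:2,r5:5
  c2: issue ADD r5<-Add2  regs: r0:7,r1:3,r2:8,r3:Add1,r4:2,r5:Add2
  c3: stall  regs: r0:7,r1:3,r2:8,r3:Add1,r4:2,r5:Add2
  c4: CDB Add1=8; issue ADD r4<-Add1  regs: r0:7,r1:3,r2:8,r3:8,r4:Add1,r5:Add2
  c5: CDB Add2=11; issue ADD r0<-Add2  regs: r0:Add2,r1:3,r2:8,r3:8,r4:Add1,r5:11
  c6: stall  regs: r0:Add2,r1:3,r2:8,r3:8,r4:Add1,r5:11
  c7: CDB Add1=16; issue SUB r5<-Add1  regs: r0:Add2,r1:3,r2:8,r3:8,r4:16,r5:Add1
  c8: CDB Add2=16; issue SUB r0<-Add2  regs: r0:Add2,r1:3,r2:8,r3:8,r4:16,r5:Add1
  c9: stall  regs: r0:Add2,r1:3,r2:8,r3:8,r4:16,r5:Add1
  c10: stall  regs: r0:Add2,r1:3,r2:8,r3:8,r4:16,r5:Add1
  c11: CDB Add1=13; issue SUB r4<-Add1  regs: r0:Add2,r1:3,r2:8,r3:8,r4:Add1,r5:13
  c12: CDB Add2=-5; issue MUL r2<-Mul1  regs: r0:-5,r1:3,r2:Mul1,r3:8,r4:Add1,r5:13
  c13: -  regs: r0:-5,r1:3,r2:Mul1,r3:8,r4:Add1,r5:13
  c14: -  regs: r0:-5,r1:3,r2:Mul1,r3:8,r4:Add1,r5:13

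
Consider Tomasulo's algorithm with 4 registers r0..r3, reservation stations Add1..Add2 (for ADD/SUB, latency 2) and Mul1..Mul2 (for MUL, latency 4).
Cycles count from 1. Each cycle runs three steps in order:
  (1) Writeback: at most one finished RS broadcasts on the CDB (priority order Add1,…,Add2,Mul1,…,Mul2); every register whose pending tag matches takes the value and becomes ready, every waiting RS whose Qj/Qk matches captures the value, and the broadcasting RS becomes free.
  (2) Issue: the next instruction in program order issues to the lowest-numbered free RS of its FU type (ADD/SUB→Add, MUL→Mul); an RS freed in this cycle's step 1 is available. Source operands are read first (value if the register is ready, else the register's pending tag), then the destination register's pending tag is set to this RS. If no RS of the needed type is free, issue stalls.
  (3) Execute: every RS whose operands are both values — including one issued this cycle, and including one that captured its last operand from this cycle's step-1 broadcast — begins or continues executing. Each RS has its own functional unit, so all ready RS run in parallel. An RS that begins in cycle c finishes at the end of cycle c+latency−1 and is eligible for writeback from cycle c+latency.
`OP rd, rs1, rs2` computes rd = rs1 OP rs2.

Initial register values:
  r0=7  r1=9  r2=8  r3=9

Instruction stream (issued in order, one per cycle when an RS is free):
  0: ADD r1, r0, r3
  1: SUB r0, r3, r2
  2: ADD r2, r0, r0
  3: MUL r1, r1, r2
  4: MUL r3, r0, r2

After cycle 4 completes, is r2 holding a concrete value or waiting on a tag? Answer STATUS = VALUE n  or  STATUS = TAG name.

STATUS = TAG Add1

  c1: issue ADD r1<-Add1  regs: r0:7,r1:Add1,r2:8,r3:9
  c2: issue SUB r0<-Add2  regs: r0:Add2,r1:Add1,r2:8,r3:9
  c3: CDB Add1=16; issue ADD r2<-Add1  regs: r0:Add2,r1:16,r2:Add1,r3:9
  c4: CDB Add2=1; issue MUL r1<-Mul1  regs: r0:1,r1:Mul1,r2:Add1,r3:9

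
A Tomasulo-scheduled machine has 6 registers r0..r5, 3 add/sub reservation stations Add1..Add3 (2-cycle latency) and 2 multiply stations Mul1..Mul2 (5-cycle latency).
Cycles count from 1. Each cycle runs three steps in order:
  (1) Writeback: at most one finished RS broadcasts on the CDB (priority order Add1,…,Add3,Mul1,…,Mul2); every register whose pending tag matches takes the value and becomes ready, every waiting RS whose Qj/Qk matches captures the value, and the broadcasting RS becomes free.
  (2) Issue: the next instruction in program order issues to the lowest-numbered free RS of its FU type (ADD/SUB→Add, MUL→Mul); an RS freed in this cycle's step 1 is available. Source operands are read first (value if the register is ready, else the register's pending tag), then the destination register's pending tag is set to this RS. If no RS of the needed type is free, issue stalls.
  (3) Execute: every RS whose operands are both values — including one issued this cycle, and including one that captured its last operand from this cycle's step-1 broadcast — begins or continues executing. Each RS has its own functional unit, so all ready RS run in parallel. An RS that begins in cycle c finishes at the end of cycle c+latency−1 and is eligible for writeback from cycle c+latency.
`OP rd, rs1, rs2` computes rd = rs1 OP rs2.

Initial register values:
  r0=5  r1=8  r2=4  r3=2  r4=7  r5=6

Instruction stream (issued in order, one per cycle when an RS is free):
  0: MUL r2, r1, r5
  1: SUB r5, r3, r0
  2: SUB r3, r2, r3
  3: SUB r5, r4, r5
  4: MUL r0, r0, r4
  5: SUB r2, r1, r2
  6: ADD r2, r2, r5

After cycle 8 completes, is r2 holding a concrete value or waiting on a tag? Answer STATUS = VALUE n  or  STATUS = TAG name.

cycle 1: issue MUL r2<-Mul1 // r0:5,r1:8,r2:Mul1,r3:2,r4:7,r5:6
cycle 2: issue SUB r5<-Add1 // r0:5,r1:8,r2:Mul1,r3:2,r4:7,r5:Add1
cycle 3: issue SUB r3<-Add2 // r0:5,r1:8,r2:Mul1,r3:Add2,r4:7,r5:Add1
cycle 4: CDB Add1=-3; issue SUB r5<-Add1 // r0:5,r1:8,r2:Mul1,r3:Add2,r4:7,r5:Add1
cycle 5: issue MUL r0<-Mul2 // r0:Mul2,r1:8,r2:Mul1,r3:Add2,r4:7,r5:Add1
cycle 6: CDB Add1=10; issue SUB r2<-Add1 // r0:Mul2,r1:8,r2:Add1,r3:Add2,r4:7,r5:10
cycle 7: CDB Mul1=48; issue ADD r2<-Add3 // r0:Mul2,r1:8,r2:Add3,r3:Add2,r4:7,r5:10
cycle 8: - // r0:Mul2,r1:8,r2:Add3,r3:Add2,r4:7,r5:10

STATUS = TAG Add3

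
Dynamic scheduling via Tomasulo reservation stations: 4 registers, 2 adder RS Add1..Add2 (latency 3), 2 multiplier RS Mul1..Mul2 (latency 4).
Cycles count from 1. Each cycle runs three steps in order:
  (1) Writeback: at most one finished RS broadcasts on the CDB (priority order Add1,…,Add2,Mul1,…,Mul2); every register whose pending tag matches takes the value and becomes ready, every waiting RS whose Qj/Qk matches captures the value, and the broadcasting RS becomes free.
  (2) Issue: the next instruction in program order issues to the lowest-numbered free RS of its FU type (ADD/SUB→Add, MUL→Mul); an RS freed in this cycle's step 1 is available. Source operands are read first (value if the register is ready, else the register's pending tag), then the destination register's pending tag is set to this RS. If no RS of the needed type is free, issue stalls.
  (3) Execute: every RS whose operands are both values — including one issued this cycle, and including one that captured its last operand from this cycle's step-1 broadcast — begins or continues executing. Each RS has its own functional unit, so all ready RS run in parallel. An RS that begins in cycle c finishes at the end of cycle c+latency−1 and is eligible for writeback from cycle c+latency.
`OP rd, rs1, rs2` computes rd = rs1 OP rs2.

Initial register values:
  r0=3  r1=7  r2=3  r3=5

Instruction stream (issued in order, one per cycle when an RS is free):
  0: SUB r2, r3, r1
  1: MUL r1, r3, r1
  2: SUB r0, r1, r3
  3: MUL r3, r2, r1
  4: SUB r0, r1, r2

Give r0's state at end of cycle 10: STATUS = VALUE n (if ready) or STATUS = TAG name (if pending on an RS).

cycle 1: issue SUB r2<-Add1 // r0:3,r1:7,r2:Add1,r3:5
cycle 2: issue MUL r1<-Mul1 // r0:3,r1:Mul1,r2:Add1,r3:5
cycle 3: issue SUB r0<-Add2 // r0:Add2,r1:Mul1,r2:Add1,r3:5
cycle 4: CDB Add1=-2; issue MUL r3<-Mul2 // r0:Add2,r1:Mul1,r2:-2,r3:Mul2
cycle 5: issue SUB r0<-Add1 // r0:Add1,r1:Mul1,r2:-2,r3:Mul2
cycle 6: CDB Mul1=35 // r0:Add1,r1:35,r2:-2,r3:Mul2
cycle 7: - // r0:Add1,r1:35,r2:-2,r3:Mul2
cycle 8: - // r0:Add1,r1:35,r2:-2,r3:Mul2
cycle 9: CDB Add1=37 // r0:37,r1:35,r2:-2,r3:Mul2
cycle 10: CDB Add2=30 // r0:37,r1:35,r2:-2,r3:Mul2

STATUS = VALUE 37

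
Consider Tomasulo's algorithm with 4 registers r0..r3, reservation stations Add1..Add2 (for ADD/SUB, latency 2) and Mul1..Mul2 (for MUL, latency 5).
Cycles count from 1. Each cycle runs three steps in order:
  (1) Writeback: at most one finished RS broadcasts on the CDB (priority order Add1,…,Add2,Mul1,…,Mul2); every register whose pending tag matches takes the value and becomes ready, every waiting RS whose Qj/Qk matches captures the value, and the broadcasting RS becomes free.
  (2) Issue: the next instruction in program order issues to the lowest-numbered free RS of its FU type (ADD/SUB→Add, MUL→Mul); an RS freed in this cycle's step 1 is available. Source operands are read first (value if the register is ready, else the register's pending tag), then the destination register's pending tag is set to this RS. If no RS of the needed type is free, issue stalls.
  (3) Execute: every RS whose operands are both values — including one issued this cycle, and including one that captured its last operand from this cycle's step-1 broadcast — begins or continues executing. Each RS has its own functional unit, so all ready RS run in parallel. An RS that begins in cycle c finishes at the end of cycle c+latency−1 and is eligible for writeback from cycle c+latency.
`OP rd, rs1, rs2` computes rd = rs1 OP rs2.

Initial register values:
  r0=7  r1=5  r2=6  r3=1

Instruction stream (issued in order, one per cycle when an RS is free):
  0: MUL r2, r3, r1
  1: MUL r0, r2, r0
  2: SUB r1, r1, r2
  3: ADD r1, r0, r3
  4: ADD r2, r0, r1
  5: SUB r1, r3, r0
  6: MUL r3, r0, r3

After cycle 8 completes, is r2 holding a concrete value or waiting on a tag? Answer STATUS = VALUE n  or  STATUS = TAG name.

STATUS = TAG Add1

c1: issue MUL r2<-Mul1 | r0:7,r1:5,r2:Mul1,r3:1
c2: issue MUL r0<-Mul2 | r0:Mul2,r1:5,r2:Mul1,r3:1
c3: issue SUB r1<-Add1 | r0:Mul2,r1:Add1,r2:Mul1,r3:1
c4: issue ADD r1<-Add2 | r0:Mul2,r1:Add2,r2:Mul1,r3:1
c5: stall | r0:Mul2,r1:Add2,r2:Mul1,r3:1
c6: CDB Mul1=5; stall | r0:Mul2,r1:Add2,r2:5,r3:1
c7: stall | r0:Mul2,r1:Add2,r2:5,r3:1
c8: CDB Add1=0; issue ADD r2<-Add1 | r0:Mul2,r1:Add2,r2:Add1,r3:1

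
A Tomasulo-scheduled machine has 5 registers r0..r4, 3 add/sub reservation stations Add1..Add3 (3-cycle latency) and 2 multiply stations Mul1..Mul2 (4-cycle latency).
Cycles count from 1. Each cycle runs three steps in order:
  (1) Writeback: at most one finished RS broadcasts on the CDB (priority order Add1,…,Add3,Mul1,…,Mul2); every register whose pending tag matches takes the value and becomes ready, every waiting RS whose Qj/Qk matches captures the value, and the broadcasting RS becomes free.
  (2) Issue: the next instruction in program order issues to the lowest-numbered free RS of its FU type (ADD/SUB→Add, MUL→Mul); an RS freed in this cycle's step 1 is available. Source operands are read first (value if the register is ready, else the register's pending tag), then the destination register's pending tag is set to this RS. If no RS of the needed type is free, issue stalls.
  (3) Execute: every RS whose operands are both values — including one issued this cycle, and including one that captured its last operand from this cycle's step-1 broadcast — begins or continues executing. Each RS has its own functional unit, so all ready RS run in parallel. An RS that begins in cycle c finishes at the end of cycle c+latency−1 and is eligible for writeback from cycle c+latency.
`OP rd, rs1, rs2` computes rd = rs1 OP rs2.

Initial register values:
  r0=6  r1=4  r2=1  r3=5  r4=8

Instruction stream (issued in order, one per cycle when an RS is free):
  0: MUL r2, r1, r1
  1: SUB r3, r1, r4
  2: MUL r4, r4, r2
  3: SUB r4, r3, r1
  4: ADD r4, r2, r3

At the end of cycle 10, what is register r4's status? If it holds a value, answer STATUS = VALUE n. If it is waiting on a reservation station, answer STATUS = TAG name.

  c1: issue MUL r2<-Mul1  regs: r0:6,r1:4,r2:Mul1,r3:5,r4:8
  c2: issue SUB r3<-Add1  regs: r0:6,r1:4,r2:Mul1,r3:Add1,r4:8
  c3: issue MUL r4<-Mul2  regs: r0:6,r1:4,r2:Mul1,r3:Add1,r4:Mul2
  c4: issue SUB r4<-Add2  regs: r0:6,r1:4,r2:Mul1,r3:Add1,r4:Add2
  c5: CDB Add1=-4; issue ADD r4<-Add1  regs: r0:6,r1:4,r2:Mul1,r3:-4,r4:Add1
  c6: CDB Mul1=16  regs: r0:6,r1:4,r2:16,r3:-4,r4:Add1
  c7: -  regs: r0:6,r1:4,r2:16,r3:-4,r4:Add1
  c8: CDB Add2=-8  regs: r0:6,r1:4,r2:16,r3:-4,r4:Add1
  c9: CDB Add1=12  regs: r0:6,r1:4,r2:16,r3:-4,r4:12
  c10: CDB Mul2=128  regs: r0:6,r1:4,r2:16,r3:-4,r4:12

STATUS = VALUE 12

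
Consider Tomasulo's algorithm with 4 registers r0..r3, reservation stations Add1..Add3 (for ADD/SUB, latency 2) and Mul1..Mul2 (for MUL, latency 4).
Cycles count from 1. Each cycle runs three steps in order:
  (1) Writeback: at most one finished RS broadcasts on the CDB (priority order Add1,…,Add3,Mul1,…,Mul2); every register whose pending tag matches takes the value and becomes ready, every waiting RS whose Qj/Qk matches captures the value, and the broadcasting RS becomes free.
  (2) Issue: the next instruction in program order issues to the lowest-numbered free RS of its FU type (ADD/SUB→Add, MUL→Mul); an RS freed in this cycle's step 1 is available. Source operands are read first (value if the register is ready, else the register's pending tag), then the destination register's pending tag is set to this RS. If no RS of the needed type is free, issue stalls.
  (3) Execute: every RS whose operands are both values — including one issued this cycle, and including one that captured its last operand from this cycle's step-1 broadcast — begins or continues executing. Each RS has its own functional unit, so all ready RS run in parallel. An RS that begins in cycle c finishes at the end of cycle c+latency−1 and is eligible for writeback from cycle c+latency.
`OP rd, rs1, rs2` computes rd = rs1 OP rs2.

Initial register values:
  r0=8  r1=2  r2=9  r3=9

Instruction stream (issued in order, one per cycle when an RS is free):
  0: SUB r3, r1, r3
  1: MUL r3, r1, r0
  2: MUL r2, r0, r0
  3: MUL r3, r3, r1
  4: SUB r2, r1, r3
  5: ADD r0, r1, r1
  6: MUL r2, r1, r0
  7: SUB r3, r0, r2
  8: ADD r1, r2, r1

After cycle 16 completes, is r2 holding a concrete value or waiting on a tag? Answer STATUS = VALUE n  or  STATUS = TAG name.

c1: issue SUB r3<-Add1 | r0:8,r1:2,r2:9,r3:Add1
c2: issue MUL r3<-Mul1 | r0:8,r1:2,r2:9,r3:Mul1
c3: CDB Add1=-7; issue MUL r2<-Mul2 | r0:8,r1:2,r2:Mul2,r3:Mul1
c4: stall | r0:8,r1:2,r2:Mul2,r3:Mul1
c5: stall | r0:8,r1:2,r2:Mul2,r3:Mul1
c6: CDB Mul1=16; issue MUL r3<-Mul1 | r0:8,r1:2,r2:Mul2,r3:Mul1
c7: CDB Mul2=64; issue SUB r2<-Add1 | r0:8,r1:2,r2:Add1,r3:Mul1
c8: issue ADD r0<-Add2 | r0:Add2,r1:2,r2:Add1,r3:Mul1
c9: issue MUL r2<-Mul2 | r0:Add2,r1:2,r2:Mul2,r3:Mul1
c10: CDB Add2=4; issue SUB r3<-Add2 | r0:4,r1:2,r2:Mul2,r3:Add2
c11: CDB Mul1=32; issue ADD r1<-Add3 | r0:4,r1:Add3,r2:Mul2,r3:Add2
c12: - | r0:4,r1:Add3,r2:Mul2,r3:Add2
c13: CDB Add1=-30 | r0:4,r1:Add3,r2:Mul2,r3:Add2
c14: CDB Mul2=8 | r0:4,r1:Add3,r2:8,r3:Add2
c15: - | r0:4,r1:Add3,r2:8,r3:Add2
c16: CDB Add2=-4 | r0:4,r1:Add3,r2:8,r3:-4

STATUS = VALUE 8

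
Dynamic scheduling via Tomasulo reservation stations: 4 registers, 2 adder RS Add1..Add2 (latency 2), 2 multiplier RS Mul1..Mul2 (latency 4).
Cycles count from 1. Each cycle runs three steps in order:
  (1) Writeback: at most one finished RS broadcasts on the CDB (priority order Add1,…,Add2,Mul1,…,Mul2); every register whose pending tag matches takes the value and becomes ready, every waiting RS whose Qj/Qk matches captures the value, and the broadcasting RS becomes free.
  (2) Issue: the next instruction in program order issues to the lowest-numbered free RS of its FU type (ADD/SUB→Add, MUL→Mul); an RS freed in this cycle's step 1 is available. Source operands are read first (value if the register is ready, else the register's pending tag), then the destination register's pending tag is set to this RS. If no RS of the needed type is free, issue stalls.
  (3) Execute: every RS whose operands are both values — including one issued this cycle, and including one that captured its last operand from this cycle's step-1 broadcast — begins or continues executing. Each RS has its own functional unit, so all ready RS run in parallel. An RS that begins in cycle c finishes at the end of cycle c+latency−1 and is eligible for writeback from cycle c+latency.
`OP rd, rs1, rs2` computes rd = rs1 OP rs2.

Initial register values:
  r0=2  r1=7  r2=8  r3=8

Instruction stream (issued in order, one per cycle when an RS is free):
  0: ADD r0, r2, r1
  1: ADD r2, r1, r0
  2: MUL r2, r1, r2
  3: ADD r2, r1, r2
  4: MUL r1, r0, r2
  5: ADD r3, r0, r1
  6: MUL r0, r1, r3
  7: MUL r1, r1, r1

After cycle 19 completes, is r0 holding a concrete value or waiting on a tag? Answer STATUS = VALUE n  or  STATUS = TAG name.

  c1: issue ADD r0<-Add1  regs: r0:Add1,r1:7,r2:8,r3:8
  c2: issue ADD r2<-Add2  regs: r0:Add1,r1:7,r2:Add2,r3:8
  c3: CDB Add1=15; issue MUL r2<-Mul1  regs: r0:15,r1:7,r2:Mul1,r3:8
  c4: issue ADD r2<-Add1  regs: r0:15,r1:7,r2:Add1,r3:8
  c5: CDB Add2=22; issue MUL r1<-Mul2  regs: r0:15,r1:Mul2,r2:Add1,r3:8
  c6: issue ADD r3<-Add2  regs: r0:15,r1:Mul2,r2:Add1,r3:Add2
  c7: stall  regs: r0:15,r1:Mul2,r2:Add1,r3:Add2
  c8: stall  regs: r0:15,r1:Mul2,r2:Add1,r3:Add2
  c9: CDB Mul1=154; issue MUL r0<-Mul1  regs: r0:Mul1,r1:Mul2,r2:Add1,r3:Add2
  c10: stall  regs: r0:Mul1,r1:Mul2,r2:Add1,r3:Add2
  c11: CDB Add1=161; stall  regs: r0:Mul1,r1:Mul2,r2:161,r3:Add2
  c12: stall  regs: r0:Mul1,r1:Mul2,r2:161,r3:Add2
  c13: stall  regs: r0:Mul1,r1:Mul2,r2:161,r3:Add2
  c14: stall  regs: r0:Mul1,r1:Mul2,r2:161,r3:Add2
  c15: CDB Mul2=2415; issue MUL r1<-Mul2  regs: r0:Mul1,r1:Mul2,r2:161,r3:Add2
  c16: -  regs: r0:Mul1,r1:Mul2,r2:161,r3:Add2
  c17: CDB Add2=2430  regs: r0:Mul1,r1:Mul2,r2:161,r3:2430
  c18: -  regs: r0:Mul1,r1:Mul2,r2:161,r3:2430
  c19: CDB Mul2=5832225  regs: r0:Mul1,r1:5832225,r2:161,r3:2430

STATUS = TAG Mul1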